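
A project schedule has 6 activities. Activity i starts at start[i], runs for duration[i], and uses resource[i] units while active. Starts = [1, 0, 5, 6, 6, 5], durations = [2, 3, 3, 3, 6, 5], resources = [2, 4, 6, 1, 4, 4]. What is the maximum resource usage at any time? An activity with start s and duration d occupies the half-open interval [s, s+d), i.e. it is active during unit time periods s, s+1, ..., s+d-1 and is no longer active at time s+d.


Each activity i is active on [start_i, start_i + duration_i).
Compute total resource usage per time slot:
  t=0: active resources = [4], total = 4
  t=1: active resources = [2, 4], total = 6
  t=2: active resources = [2, 4], total = 6
  t=3: active resources = [], total = 0
  t=4: active resources = [], total = 0
  t=5: active resources = [6, 4], total = 10
  t=6: active resources = [6, 1, 4, 4], total = 15
  t=7: active resources = [6, 1, 4, 4], total = 15
  t=8: active resources = [1, 4, 4], total = 9
  t=9: active resources = [4, 4], total = 8
  t=10: active resources = [4], total = 4
  t=11: active resources = [4], total = 4
Peak resource demand = 15

15


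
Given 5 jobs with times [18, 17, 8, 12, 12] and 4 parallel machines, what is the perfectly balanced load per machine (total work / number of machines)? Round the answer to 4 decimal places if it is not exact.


Total processing time = 18 + 17 + 8 + 12 + 12 = 67
Number of machines = 4
Ideal balanced load = 67 / 4 = 16.75

16.75


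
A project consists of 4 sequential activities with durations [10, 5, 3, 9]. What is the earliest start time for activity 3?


Activity 3 starts after activities 1 through 2 complete.
Predecessor durations: [10, 5]
ES = 10 + 5 = 15

15


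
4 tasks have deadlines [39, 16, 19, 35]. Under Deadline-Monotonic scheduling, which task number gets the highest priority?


Sort tasks by relative deadline (ascending):
  Task 2: deadline = 16
  Task 3: deadline = 19
  Task 4: deadline = 35
  Task 1: deadline = 39
Priority order (highest first): [2, 3, 4, 1]
Highest priority task = 2

2


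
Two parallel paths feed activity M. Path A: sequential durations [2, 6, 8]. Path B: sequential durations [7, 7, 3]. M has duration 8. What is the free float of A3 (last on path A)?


ES(A3) = sum of predecessors on chain A = 8
EF(A3) = ES + duration = 8 + 8 = 16
Successor of A3 is M. ES(M) = max(sum(A), sum(B)) = max(16, 17) = 17
Free float = ES(successor) - EF(current) = 17 - 16 = 1

1


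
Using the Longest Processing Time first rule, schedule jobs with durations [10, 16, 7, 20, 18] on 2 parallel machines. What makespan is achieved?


Sort jobs in decreasing order (LPT): [20, 18, 16, 10, 7]
Assign each job to the least loaded machine:
  Machine 1: jobs [20, 10, 7], load = 37
  Machine 2: jobs [18, 16], load = 34
Makespan = max load = 37

37


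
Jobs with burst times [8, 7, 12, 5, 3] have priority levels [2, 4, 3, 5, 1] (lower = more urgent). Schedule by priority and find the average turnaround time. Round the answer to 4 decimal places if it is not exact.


Sort by priority (ascending = highest first):
Order: [(1, 3), (2, 8), (3, 12), (4, 7), (5, 5)]
Completion times:
  Priority 1, burst=3, C=3
  Priority 2, burst=8, C=11
  Priority 3, burst=12, C=23
  Priority 4, burst=7, C=30
  Priority 5, burst=5, C=35
Average turnaround = 102/5 = 20.4

20.4


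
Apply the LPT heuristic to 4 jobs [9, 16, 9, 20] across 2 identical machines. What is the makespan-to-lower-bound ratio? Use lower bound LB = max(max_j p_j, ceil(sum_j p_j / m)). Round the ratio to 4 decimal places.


LPT order: [20, 16, 9, 9]
Machine loads after assignment: [29, 25]
LPT makespan = 29
Lower bound = max(max_job, ceil(total/2)) = max(20, 27) = 27
Ratio = 29 / 27 = 1.0741

1.0741


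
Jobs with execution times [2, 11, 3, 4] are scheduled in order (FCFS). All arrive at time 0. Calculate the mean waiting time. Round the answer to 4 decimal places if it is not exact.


FCFS order (as given): [2, 11, 3, 4]
Waiting times:
  Job 1: wait = 0
  Job 2: wait = 2
  Job 3: wait = 13
  Job 4: wait = 16
Sum of waiting times = 31
Average waiting time = 31/4 = 7.75

7.75


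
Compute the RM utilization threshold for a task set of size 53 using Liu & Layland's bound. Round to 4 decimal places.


Compute 2^(1/53) = 1.0131641430
Subtract 1: 1.0131641430 - 1 = 0.0131641430
Multiply by n: 53 * 0.0131641430 = 0.6976995790
Round to 4 dp: 0.6977

0.6977


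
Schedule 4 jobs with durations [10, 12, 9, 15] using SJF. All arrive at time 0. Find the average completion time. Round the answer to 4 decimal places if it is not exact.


SJF order (ascending): [9, 10, 12, 15]
Completion times:
  Job 1: burst=9, C=9
  Job 2: burst=10, C=19
  Job 3: burst=12, C=31
  Job 4: burst=15, C=46
Average completion = 105/4 = 26.25

26.25


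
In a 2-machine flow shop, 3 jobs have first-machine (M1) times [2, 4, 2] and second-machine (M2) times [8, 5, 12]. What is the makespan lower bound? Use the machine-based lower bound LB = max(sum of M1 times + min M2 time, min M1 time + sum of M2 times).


LB1 = sum(M1 times) + min(M2 times) = 8 + 5 = 13
LB2 = min(M1 times) + sum(M2 times) = 2 + 25 = 27
Lower bound = max(LB1, LB2) = max(13, 27) = 27

27


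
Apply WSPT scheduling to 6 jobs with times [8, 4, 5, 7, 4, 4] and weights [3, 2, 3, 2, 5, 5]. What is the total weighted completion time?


Compute p/w ratios and sort ascending (WSPT): [(4, 5), (4, 5), (5, 3), (4, 2), (8, 3), (7, 2)]
Compute weighted completion times:
  Job (p=4,w=5): C=4, w*C=5*4=20
  Job (p=4,w=5): C=8, w*C=5*8=40
  Job (p=5,w=3): C=13, w*C=3*13=39
  Job (p=4,w=2): C=17, w*C=2*17=34
  Job (p=8,w=3): C=25, w*C=3*25=75
  Job (p=7,w=2): C=32, w*C=2*32=64
Total weighted completion time = 272

272


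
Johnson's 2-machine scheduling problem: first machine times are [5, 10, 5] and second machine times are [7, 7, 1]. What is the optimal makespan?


Apply Johnson's rule:
  Group 1 (a <= b): [(1, 5, 7)]
  Group 2 (a > b): [(2, 10, 7), (3, 5, 1)]
Optimal job order: [1, 2, 3]
Schedule:
  Job 1: M1 done at 5, M2 done at 12
  Job 2: M1 done at 15, M2 done at 22
  Job 3: M1 done at 20, M2 done at 23
Makespan = 23

23


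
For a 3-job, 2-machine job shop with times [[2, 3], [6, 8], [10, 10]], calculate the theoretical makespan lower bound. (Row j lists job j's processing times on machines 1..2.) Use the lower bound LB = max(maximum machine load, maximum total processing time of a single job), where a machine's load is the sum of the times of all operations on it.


Machine loads:
  Machine 1: 2 + 6 + 10 = 18
  Machine 2: 3 + 8 + 10 = 21
Max machine load = 21
Job totals:
  Job 1: 5
  Job 2: 14
  Job 3: 20
Max job total = 20
Lower bound = max(21, 20) = 21

21


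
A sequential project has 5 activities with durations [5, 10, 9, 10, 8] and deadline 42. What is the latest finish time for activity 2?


LF(activity 2) = deadline - sum of successor durations
Successors: activities 3 through 5 with durations [9, 10, 8]
Sum of successor durations = 27
LF = 42 - 27 = 15

15


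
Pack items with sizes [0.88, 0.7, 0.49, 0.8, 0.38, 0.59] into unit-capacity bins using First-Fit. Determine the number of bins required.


Place items sequentially using First-Fit:
  Item 0.88 -> new Bin 1
  Item 0.7 -> new Bin 2
  Item 0.49 -> new Bin 3
  Item 0.8 -> new Bin 4
  Item 0.38 -> Bin 3 (now 0.87)
  Item 0.59 -> new Bin 5
Total bins used = 5

5


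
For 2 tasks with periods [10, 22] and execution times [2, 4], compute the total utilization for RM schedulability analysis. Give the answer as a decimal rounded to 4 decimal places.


Compute individual utilizations (exact fractions):
  Task 1: C/T = 2/10 = 1/5 (approx. 0.2)
  Task 2: C/T = 4/22 = 2/11 (approx. 0.1818)
Total utilization U = 1/5 + 2/11 = 21/55
Rounded to 4 decimal places: U = 0.3818
RM (Liu & Layland) bound for 2 tasks = 0.828427; compare with U = 21/55 (approx. 0.381818)
U <= bound, so schedulable by RM sufficient condition.

0.3818


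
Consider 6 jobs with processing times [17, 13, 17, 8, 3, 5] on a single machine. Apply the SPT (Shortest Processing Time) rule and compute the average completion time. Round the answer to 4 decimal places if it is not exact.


Sort jobs by processing time (SPT order): [3, 5, 8, 13, 17, 17]
Compute completion times sequentially:
  Job 1: processing = 3, completes at 3
  Job 2: processing = 5, completes at 8
  Job 3: processing = 8, completes at 16
  Job 4: processing = 13, completes at 29
  Job 5: processing = 17, completes at 46
  Job 6: processing = 17, completes at 63
Sum of completion times = 165
Average completion time = 165/6 = 27.5

27.5


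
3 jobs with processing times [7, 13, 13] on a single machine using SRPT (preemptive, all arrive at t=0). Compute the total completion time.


Since all jobs arrive at t=0, SRPT equals SPT ordering.
SPT order: [7, 13, 13]
Completion times:
  Job 1: p=7, C=7
  Job 2: p=13, C=20
  Job 3: p=13, C=33
Total completion time = 7 + 20 + 33 = 60

60


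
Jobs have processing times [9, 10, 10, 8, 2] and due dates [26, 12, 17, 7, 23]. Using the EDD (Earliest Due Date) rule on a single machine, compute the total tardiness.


Sort by due date (EDD order): [(8, 7), (10, 12), (10, 17), (2, 23), (9, 26)]
Compute completion times and tardiness:
  Job 1: p=8, d=7, C=8, tardiness=max(0,8-7)=1
  Job 2: p=10, d=12, C=18, tardiness=max(0,18-12)=6
  Job 3: p=10, d=17, C=28, tardiness=max(0,28-17)=11
  Job 4: p=2, d=23, C=30, tardiness=max(0,30-23)=7
  Job 5: p=9, d=26, C=39, tardiness=max(0,39-26)=13
Total tardiness = 38

38


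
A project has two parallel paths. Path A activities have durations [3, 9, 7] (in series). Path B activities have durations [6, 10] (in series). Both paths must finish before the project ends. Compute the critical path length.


Path A total = 3 + 9 + 7 = 19
Path B total = 6 + 10 = 16
Critical path = longest path = max(19, 16) = 19

19


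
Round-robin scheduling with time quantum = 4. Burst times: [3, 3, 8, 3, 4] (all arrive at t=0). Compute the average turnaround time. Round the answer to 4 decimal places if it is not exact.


Time quantum = 4
Execution trace:
  J1 runs 3 units, time = 3
  J2 runs 3 units, time = 6
  J3 runs 4 units, time = 10
  J4 runs 3 units, time = 13
  J5 runs 4 units, time = 17
  J3 runs 4 units, time = 21
Finish times: [3, 6, 21, 13, 17]
Average turnaround = 60/5 = 12.0

12.0


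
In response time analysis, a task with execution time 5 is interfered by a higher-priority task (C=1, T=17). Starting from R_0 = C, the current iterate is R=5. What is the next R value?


R_next = C + ceil(R_prev / T_hp) * C_hp
ceil(5 / 17) = ceil(0.2941) = 1
Interference = 1 * 1 = 1
R_next = 5 + 1 = 6

6


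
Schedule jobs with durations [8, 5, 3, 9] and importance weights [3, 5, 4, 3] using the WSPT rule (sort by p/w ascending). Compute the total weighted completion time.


Compute p/w ratios and sort ascending (WSPT): [(3, 4), (5, 5), (8, 3), (9, 3)]
Compute weighted completion times:
  Job (p=3,w=4): C=3, w*C=4*3=12
  Job (p=5,w=5): C=8, w*C=5*8=40
  Job (p=8,w=3): C=16, w*C=3*16=48
  Job (p=9,w=3): C=25, w*C=3*25=75
Total weighted completion time = 175

175


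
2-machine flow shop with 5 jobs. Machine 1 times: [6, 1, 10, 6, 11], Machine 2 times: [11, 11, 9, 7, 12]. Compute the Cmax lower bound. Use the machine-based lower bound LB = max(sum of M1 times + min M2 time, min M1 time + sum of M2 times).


LB1 = sum(M1 times) + min(M2 times) = 34 + 7 = 41
LB2 = min(M1 times) + sum(M2 times) = 1 + 50 = 51
Lower bound = max(LB1, LB2) = max(41, 51) = 51

51


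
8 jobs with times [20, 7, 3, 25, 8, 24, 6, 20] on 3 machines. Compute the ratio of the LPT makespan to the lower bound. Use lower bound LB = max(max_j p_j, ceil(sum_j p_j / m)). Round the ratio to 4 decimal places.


LPT order: [25, 24, 20, 20, 8, 7, 6, 3]
Machine loads after assignment: [38, 35, 40]
LPT makespan = 40
Lower bound = max(max_job, ceil(total/3)) = max(25, 38) = 38
Ratio = 40 / 38 = 1.0526

1.0526


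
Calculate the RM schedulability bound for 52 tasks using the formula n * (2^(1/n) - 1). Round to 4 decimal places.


Compute 2^(1/52) = 1.0134189907
Subtract 1: 1.0134189907 - 1 = 0.0134189907
Multiply by n: 52 * 0.0134189907 = 0.6977875164
Round to 4 dp: 0.6978

0.6978


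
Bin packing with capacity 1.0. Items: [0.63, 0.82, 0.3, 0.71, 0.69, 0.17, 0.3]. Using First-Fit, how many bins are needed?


Place items sequentially using First-Fit:
  Item 0.63 -> new Bin 1
  Item 0.82 -> new Bin 2
  Item 0.3 -> Bin 1 (now 0.93)
  Item 0.71 -> new Bin 3
  Item 0.69 -> new Bin 4
  Item 0.17 -> Bin 2 (now 0.99)
  Item 0.3 -> Bin 4 (now 0.99)
Total bins used = 4

4


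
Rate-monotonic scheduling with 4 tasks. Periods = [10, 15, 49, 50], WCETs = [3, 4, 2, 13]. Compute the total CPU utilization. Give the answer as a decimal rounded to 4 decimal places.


Compute individual utilizations (exact fractions):
  Task 1: C/T = 3/10 (approx. 0.3)
  Task 2: C/T = 4/15 (approx. 0.2667)
  Task 3: C/T = 2/49 (approx. 0.0408)
  Task 4: C/T = 13/50 (approx. 0.26)
Total utilization U = 3/10 + 4/15 + 2/49 + 13/50 = 3188/3675
Rounded to 4 decimal places: U = 0.8675
RM (Liu & Layland) bound for 4 tasks = 0.756828; compare with U = 3188/3675 (approx. 0.867483)
bound < U <= 1, so the RM sufficient condition is not met (inconclusive; an exact test such as response-time analysis is needed).

0.8675


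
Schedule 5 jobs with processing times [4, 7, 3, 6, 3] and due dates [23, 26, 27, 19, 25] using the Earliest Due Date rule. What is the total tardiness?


Sort by due date (EDD order): [(6, 19), (4, 23), (3, 25), (7, 26), (3, 27)]
Compute completion times and tardiness:
  Job 1: p=6, d=19, C=6, tardiness=max(0,6-19)=0
  Job 2: p=4, d=23, C=10, tardiness=max(0,10-23)=0
  Job 3: p=3, d=25, C=13, tardiness=max(0,13-25)=0
  Job 4: p=7, d=26, C=20, tardiness=max(0,20-26)=0
  Job 5: p=3, d=27, C=23, tardiness=max(0,23-27)=0
Total tardiness = 0

0


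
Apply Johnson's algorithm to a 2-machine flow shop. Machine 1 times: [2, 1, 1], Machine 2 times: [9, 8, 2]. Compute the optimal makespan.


Apply Johnson's rule:
  Group 1 (a <= b): [(2, 1, 8), (3, 1, 2), (1, 2, 9)]
  Group 2 (a > b): []
Optimal job order: [2, 3, 1]
Schedule:
  Job 2: M1 done at 1, M2 done at 9
  Job 3: M1 done at 2, M2 done at 11
  Job 1: M1 done at 4, M2 done at 20
Makespan = 20

20


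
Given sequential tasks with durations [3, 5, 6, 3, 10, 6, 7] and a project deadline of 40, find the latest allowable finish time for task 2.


LF(activity 2) = deadline - sum of successor durations
Successors: activities 3 through 7 with durations [6, 3, 10, 6, 7]
Sum of successor durations = 32
LF = 40 - 32 = 8

8


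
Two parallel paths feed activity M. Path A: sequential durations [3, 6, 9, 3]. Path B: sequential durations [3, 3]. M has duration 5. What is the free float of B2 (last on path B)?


ES(B2) = sum of predecessors on chain B = 3
EF(B2) = ES + duration = 3 + 3 = 6
Successor of B2 is M. ES(M) = max(sum(A), sum(B)) = max(21, 6) = 21
Free float = ES(successor) - EF(current) = 21 - 6 = 15

15


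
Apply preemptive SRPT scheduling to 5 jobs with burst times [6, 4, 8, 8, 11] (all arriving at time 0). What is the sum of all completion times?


Since all jobs arrive at t=0, SRPT equals SPT ordering.
SPT order: [4, 6, 8, 8, 11]
Completion times:
  Job 1: p=4, C=4
  Job 2: p=6, C=10
  Job 3: p=8, C=18
  Job 4: p=8, C=26
  Job 5: p=11, C=37
Total completion time = 4 + 10 + 18 + 26 + 37 = 95

95


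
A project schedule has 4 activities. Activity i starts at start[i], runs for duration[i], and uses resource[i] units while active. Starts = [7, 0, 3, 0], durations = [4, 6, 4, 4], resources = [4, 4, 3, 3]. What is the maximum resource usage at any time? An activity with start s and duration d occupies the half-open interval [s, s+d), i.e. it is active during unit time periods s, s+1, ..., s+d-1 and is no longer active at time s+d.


Each activity i is active on [start_i, start_i + duration_i).
Compute total resource usage per time slot:
  t=0: active resources = [4, 3], total = 7
  t=1: active resources = [4, 3], total = 7
  t=2: active resources = [4, 3], total = 7
  t=3: active resources = [4, 3, 3], total = 10
  t=4: active resources = [4, 3], total = 7
  t=5: active resources = [4, 3], total = 7
  t=6: active resources = [3], total = 3
  t=7: active resources = [4], total = 4
  t=8: active resources = [4], total = 4
  t=9: active resources = [4], total = 4
  t=10: active resources = [4], total = 4
Peak resource demand = 10

10


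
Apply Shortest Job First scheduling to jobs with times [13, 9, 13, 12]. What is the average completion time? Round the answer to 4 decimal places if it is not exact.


SJF order (ascending): [9, 12, 13, 13]
Completion times:
  Job 1: burst=9, C=9
  Job 2: burst=12, C=21
  Job 3: burst=13, C=34
  Job 4: burst=13, C=47
Average completion = 111/4 = 27.75

27.75


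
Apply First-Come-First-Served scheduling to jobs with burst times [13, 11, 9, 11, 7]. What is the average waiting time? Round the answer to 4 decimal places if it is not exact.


FCFS order (as given): [13, 11, 9, 11, 7]
Waiting times:
  Job 1: wait = 0
  Job 2: wait = 13
  Job 3: wait = 24
  Job 4: wait = 33
  Job 5: wait = 44
Sum of waiting times = 114
Average waiting time = 114/5 = 22.8

22.8


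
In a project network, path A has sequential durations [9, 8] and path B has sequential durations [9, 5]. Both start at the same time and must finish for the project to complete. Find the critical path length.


Path A total = 9 + 8 = 17
Path B total = 9 + 5 = 14
Critical path = longest path = max(17, 14) = 17

17


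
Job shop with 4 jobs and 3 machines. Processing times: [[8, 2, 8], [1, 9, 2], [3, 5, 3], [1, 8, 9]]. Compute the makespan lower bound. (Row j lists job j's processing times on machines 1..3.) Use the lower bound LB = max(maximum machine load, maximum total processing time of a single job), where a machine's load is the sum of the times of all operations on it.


Machine loads:
  Machine 1: 8 + 1 + 3 + 1 = 13
  Machine 2: 2 + 9 + 5 + 8 = 24
  Machine 3: 8 + 2 + 3 + 9 = 22
Max machine load = 24
Job totals:
  Job 1: 18
  Job 2: 12
  Job 3: 11
  Job 4: 18
Max job total = 18
Lower bound = max(24, 18) = 24

24


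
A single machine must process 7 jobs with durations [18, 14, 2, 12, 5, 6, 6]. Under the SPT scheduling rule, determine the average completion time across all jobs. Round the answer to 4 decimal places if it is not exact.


Sort jobs by processing time (SPT order): [2, 5, 6, 6, 12, 14, 18]
Compute completion times sequentially:
  Job 1: processing = 2, completes at 2
  Job 2: processing = 5, completes at 7
  Job 3: processing = 6, completes at 13
  Job 4: processing = 6, completes at 19
  Job 5: processing = 12, completes at 31
  Job 6: processing = 14, completes at 45
  Job 7: processing = 18, completes at 63
Sum of completion times = 180
Average completion time = 180/7 = 25.7143

25.7143


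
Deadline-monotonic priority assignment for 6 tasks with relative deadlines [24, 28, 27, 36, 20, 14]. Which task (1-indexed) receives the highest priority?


Sort tasks by relative deadline (ascending):
  Task 6: deadline = 14
  Task 5: deadline = 20
  Task 1: deadline = 24
  Task 3: deadline = 27
  Task 2: deadline = 28
  Task 4: deadline = 36
Priority order (highest first): [6, 5, 1, 3, 2, 4]
Highest priority task = 6

6


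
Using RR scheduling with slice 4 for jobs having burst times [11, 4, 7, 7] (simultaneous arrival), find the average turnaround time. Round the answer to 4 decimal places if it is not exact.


Time quantum = 4
Execution trace:
  J1 runs 4 units, time = 4
  J2 runs 4 units, time = 8
  J3 runs 4 units, time = 12
  J4 runs 4 units, time = 16
  J1 runs 4 units, time = 20
  J3 runs 3 units, time = 23
  J4 runs 3 units, time = 26
  J1 runs 3 units, time = 29
Finish times: [29, 8, 23, 26]
Average turnaround = 86/4 = 21.5

21.5


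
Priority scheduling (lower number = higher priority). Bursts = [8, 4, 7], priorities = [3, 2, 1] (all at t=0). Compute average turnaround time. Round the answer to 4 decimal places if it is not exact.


Sort by priority (ascending = highest first):
Order: [(1, 7), (2, 4), (3, 8)]
Completion times:
  Priority 1, burst=7, C=7
  Priority 2, burst=4, C=11
  Priority 3, burst=8, C=19
Average turnaround = 37/3 = 12.3333

12.3333


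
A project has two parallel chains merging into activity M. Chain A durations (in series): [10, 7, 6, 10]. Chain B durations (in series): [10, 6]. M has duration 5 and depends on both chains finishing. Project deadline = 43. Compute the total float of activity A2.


Forward pass: ES(A2) = sum of predecessors on chain A = 10
EF = ES + duration = 10 + 7 = 17
Backward pass: LF(M) = deadline = 43; LS(M) = 43 - 5 = 38
LF(A2) = LS(M) - sum(successors on chain A) = 38 - 16 = 22
LS = LF - duration = 22 - 7 = 15
Total float = LS - ES = 15 - 10 = 5

5


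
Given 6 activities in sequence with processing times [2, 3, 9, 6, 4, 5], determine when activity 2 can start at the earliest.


Activity 2 starts after activities 1 through 1 complete.
Predecessor durations: [2]
ES = 2 = 2

2


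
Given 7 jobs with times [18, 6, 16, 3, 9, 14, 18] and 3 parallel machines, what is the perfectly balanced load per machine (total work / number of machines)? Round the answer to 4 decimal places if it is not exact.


Total processing time = 18 + 6 + 16 + 3 + 9 + 14 + 18 = 84
Number of machines = 3
Ideal balanced load = 84 / 3 = 28.0

28.0


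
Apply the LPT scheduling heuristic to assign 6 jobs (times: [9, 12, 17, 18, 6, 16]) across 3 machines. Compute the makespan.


Sort jobs in decreasing order (LPT): [18, 17, 16, 12, 9, 6]
Assign each job to the least loaded machine:
  Machine 1: jobs [18, 6], load = 24
  Machine 2: jobs [17, 9], load = 26
  Machine 3: jobs [16, 12], load = 28
Makespan = max load = 28

28


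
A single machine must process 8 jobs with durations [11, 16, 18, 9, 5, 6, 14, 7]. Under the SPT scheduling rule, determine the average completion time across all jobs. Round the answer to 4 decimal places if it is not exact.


Sort jobs by processing time (SPT order): [5, 6, 7, 9, 11, 14, 16, 18]
Compute completion times sequentially:
  Job 1: processing = 5, completes at 5
  Job 2: processing = 6, completes at 11
  Job 3: processing = 7, completes at 18
  Job 4: processing = 9, completes at 27
  Job 5: processing = 11, completes at 38
  Job 6: processing = 14, completes at 52
  Job 7: processing = 16, completes at 68
  Job 8: processing = 18, completes at 86
Sum of completion times = 305
Average completion time = 305/8 = 38.125

38.125


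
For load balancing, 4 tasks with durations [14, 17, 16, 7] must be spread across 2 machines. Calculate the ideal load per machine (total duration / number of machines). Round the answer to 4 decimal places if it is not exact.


Total processing time = 14 + 17 + 16 + 7 = 54
Number of machines = 2
Ideal balanced load = 54 / 2 = 27.0

27.0


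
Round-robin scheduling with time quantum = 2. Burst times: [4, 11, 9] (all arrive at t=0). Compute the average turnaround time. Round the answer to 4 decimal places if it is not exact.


Time quantum = 2
Execution trace:
  J1 runs 2 units, time = 2
  J2 runs 2 units, time = 4
  J3 runs 2 units, time = 6
  J1 runs 2 units, time = 8
  J2 runs 2 units, time = 10
  J3 runs 2 units, time = 12
  J2 runs 2 units, time = 14
  J3 runs 2 units, time = 16
  J2 runs 2 units, time = 18
  J3 runs 2 units, time = 20
  J2 runs 2 units, time = 22
  J3 runs 1 units, time = 23
  J2 runs 1 units, time = 24
Finish times: [8, 24, 23]
Average turnaround = 55/3 = 18.3333

18.3333


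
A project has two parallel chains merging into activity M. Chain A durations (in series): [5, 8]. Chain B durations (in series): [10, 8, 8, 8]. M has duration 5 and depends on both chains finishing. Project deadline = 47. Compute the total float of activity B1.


Forward pass: ES(B1) = sum of predecessors on chain B = 0
EF = ES + duration = 0 + 10 = 10
Backward pass: LF(M) = deadline = 47; LS(M) = 47 - 5 = 42
LF(B1) = LS(M) - sum(successors on chain B) = 42 - 24 = 18
LS = LF - duration = 18 - 10 = 8
Total float = LS - ES = 8 - 0 = 8

8


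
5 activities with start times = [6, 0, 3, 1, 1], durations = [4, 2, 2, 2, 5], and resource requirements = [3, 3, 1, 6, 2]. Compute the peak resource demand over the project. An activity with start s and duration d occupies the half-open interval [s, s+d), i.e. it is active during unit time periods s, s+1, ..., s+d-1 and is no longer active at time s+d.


Each activity i is active on [start_i, start_i + duration_i).
Compute total resource usage per time slot:
  t=0: active resources = [3], total = 3
  t=1: active resources = [3, 6, 2], total = 11
  t=2: active resources = [6, 2], total = 8
  t=3: active resources = [1, 2], total = 3
  t=4: active resources = [1, 2], total = 3
  t=5: active resources = [2], total = 2
  t=6: active resources = [3], total = 3
  t=7: active resources = [3], total = 3
  t=8: active resources = [3], total = 3
  t=9: active resources = [3], total = 3
Peak resource demand = 11

11


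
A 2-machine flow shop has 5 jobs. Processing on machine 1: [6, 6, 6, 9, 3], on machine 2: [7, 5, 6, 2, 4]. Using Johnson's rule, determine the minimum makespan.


Apply Johnson's rule:
  Group 1 (a <= b): [(5, 3, 4), (1, 6, 7), (3, 6, 6)]
  Group 2 (a > b): [(2, 6, 5), (4, 9, 2)]
Optimal job order: [5, 1, 3, 2, 4]
Schedule:
  Job 5: M1 done at 3, M2 done at 7
  Job 1: M1 done at 9, M2 done at 16
  Job 3: M1 done at 15, M2 done at 22
  Job 2: M1 done at 21, M2 done at 27
  Job 4: M1 done at 30, M2 done at 32
Makespan = 32

32


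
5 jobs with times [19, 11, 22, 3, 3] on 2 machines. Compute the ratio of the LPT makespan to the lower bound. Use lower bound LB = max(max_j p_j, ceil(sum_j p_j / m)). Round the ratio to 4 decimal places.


LPT order: [22, 19, 11, 3, 3]
Machine loads after assignment: [28, 30]
LPT makespan = 30
Lower bound = max(max_job, ceil(total/2)) = max(22, 29) = 29
Ratio = 30 / 29 = 1.0345

1.0345


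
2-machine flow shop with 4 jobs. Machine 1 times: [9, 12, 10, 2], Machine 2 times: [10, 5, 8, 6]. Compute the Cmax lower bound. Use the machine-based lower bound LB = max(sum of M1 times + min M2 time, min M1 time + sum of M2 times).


LB1 = sum(M1 times) + min(M2 times) = 33 + 5 = 38
LB2 = min(M1 times) + sum(M2 times) = 2 + 29 = 31
Lower bound = max(LB1, LB2) = max(38, 31) = 38

38


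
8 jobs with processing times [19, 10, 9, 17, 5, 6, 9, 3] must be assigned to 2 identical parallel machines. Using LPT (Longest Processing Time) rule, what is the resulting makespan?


Sort jobs in decreasing order (LPT): [19, 17, 10, 9, 9, 6, 5, 3]
Assign each job to the least loaded machine:
  Machine 1: jobs [19, 9, 6, 5], load = 39
  Machine 2: jobs [17, 10, 9, 3], load = 39
Makespan = max load = 39

39


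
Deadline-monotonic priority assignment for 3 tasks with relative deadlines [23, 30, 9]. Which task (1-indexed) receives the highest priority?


Sort tasks by relative deadline (ascending):
  Task 3: deadline = 9
  Task 1: deadline = 23
  Task 2: deadline = 30
Priority order (highest first): [3, 1, 2]
Highest priority task = 3

3


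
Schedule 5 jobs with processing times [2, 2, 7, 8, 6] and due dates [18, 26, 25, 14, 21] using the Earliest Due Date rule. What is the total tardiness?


Sort by due date (EDD order): [(8, 14), (2, 18), (6, 21), (7, 25), (2, 26)]
Compute completion times and tardiness:
  Job 1: p=8, d=14, C=8, tardiness=max(0,8-14)=0
  Job 2: p=2, d=18, C=10, tardiness=max(0,10-18)=0
  Job 3: p=6, d=21, C=16, tardiness=max(0,16-21)=0
  Job 4: p=7, d=25, C=23, tardiness=max(0,23-25)=0
  Job 5: p=2, d=26, C=25, tardiness=max(0,25-26)=0
Total tardiness = 0

0


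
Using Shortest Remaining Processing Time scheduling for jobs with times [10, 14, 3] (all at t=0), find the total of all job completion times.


Since all jobs arrive at t=0, SRPT equals SPT ordering.
SPT order: [3, 10, 14]
Completion times:
  Job 1: p=3, C=3
  Job 2: p=10, C=13
  Job 3: p=14, C=27
Total completion time = 3 + 13 + 27 = 43

43


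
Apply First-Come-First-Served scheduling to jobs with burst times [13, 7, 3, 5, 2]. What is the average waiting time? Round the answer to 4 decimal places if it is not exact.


FCFS order (as given): [13, 7, 3, 5, 2]
Waiting times:
  Job 1: wait = 0
  Job 2: wait = 13
  Job 3: wait = 20
  Job 4: wait = 23
  Job 5: wait = 28
Sum of waiting times = 84
Average waiting time = 84/5 = 16.8

16.8


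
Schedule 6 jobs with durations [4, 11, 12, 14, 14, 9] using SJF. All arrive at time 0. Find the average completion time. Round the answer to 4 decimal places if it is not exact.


SJF order (ascending): [4, 9, 11, 12, 14, 14]
Completion times:
  Job 1: burst=4, C=4
  Job 2: burst=9, C=13
  Job 3: burst=11, C=24
  Job 4: burst=12, C=36
  Job 5: burst=14, C=50
  Job 6: burst=14, C=64
Average completion = 191/6 = 31.8333

31.8333


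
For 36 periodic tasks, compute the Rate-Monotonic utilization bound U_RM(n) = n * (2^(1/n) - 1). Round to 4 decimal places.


Compute 2^(1/36) = 1.0194406437
Subtract 1: 1.0194406437 - 1 = 0.0194406437
Multiply by n: 36 * 0.0194406437 = 0.6998631732
Round to 4 dp: 0.6999

0.6999


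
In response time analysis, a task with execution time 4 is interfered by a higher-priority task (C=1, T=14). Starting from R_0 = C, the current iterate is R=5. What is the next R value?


R_next = C + ceil(R_prev / T_hp) * C_hp
ceil(5 / 14) = ceil(0.3571) = 1
Interference = 1 * 1 = 1
R_next = 4 + 1 = 5
R_next = R_prev, so the iteration has converged (response time = 5).

5


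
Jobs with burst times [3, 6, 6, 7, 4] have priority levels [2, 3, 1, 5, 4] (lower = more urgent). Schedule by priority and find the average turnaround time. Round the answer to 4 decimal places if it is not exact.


Sort by priority (ascending = highest first):
Order: [(1, 6), (2, 3), (3, 6), (4, 4), (5, 7)]
Completion times:
  Priority 1, burst=6, C=6
  Priority 2, burst=3, C=9
  Priority 3, burst=6, C=15
  Priority 4, burst=4, C=19
  Priority 5, burst=7, C=26
Average turnaround = 75/5 = 15.0

15.0


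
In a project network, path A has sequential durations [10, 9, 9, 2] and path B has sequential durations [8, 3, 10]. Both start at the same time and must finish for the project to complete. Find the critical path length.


Path A total = 10 + 9 + 9 + 2 = 30
Path B total = 8 + 3 + 10 = 21
Critical path = longest path = max(30, 21) = 30

30


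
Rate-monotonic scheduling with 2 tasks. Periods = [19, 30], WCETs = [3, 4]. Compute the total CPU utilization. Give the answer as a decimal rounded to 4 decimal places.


Compute individual utilizations (exact fractions):
  Task 1: C/T = 3/19 (approx. 0.1579)
  Task 2: C/T = 4/30 = 2/15 (approx. 0.1333)
Total utilization U = 3/19 + 2/15 = 83/285
Rounded to 4 decimal places: U = 0.2912
RM (Liu & Layland) bound for 2 tasks = 0.828427; compare with U = 83/285 (approx. 0.291228)
U <= bound, so schedulable by RM sufficient condition.

0.2912


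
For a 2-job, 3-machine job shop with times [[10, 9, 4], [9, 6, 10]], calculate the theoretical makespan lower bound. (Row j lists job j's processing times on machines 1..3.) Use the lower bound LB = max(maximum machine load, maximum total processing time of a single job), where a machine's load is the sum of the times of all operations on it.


Machine loads:
  Machine 1: 10 + 9 = 19
  Machine 2: 9 + 6 = 15
  Machine 3: 4 + 10 = 14
Max machine load = 19
Job totals:
  Job 1: 23
  Job 2: 25
Max job total = 25
Lower bound = max(19, 25) = 25

25


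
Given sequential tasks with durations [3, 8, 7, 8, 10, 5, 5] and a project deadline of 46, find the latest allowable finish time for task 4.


LF(activity 4) = deadline - sum of successor durations
Successors: activities 5 through 7 with durations [10, 5, 5]
Sum of successor durations = 20
LF = 46 - 20 = 26

26


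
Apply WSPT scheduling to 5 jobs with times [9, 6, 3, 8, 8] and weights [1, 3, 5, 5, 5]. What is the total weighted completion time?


Compute p/w ratios and sort ascending (WSPT): [(3, 5), (8, 5), (8, 5), (6, 3), (9, 1)]
Compute weighted completion times:
  Job (p=3,w=5): C=3, w*C=5*3=15
  Job (p=8,w=5): C=11, w*C=5*11=55
  Job (p=8,w=5): C=19, w*C=5*19=95
  Job (p=6,w=3): C=25, w*C=3*25=75
  Job (p=9,w=1): C=34, w*C=1*34=34
Total weighted completion time = 274

274


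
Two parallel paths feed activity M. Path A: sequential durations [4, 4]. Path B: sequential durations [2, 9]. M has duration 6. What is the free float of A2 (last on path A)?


ES(A2) = sum of predecessors on chain A = 4
EF(A2) = ES + duration = 4 + 4 = 8
Successor of A2 is M. ES(M) = max(sum(A), sum(B)) = max(8, 11) = 11
Free float = ES(successor) - EF(current) = 11 - 8 = 3

3


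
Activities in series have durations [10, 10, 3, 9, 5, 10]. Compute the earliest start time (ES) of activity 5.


Activity 5 starts after activities 1 through 4 complete.
Predecessor durations: [10, 10, 3, 9]
ES = 10 + 10 + 3 + 9 = 32

32


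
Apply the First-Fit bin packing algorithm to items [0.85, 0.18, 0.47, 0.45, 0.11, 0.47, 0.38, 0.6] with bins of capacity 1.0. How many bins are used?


Place items sequentially using First-Fit:
  Item 0.85 -> new Bin 1
  Item 0.18 -> new Bin 2
  Item 0.47 -> Bin 2 (now 0.65)
  Item 0.45 -> new Bin 3
  Item 0.11 -> Bin 1 (now 0.96)
  Item 0.47 -> Bin 3 (now 0.92)
  Item 0.38 -> new Bin 4
  Item 0.6 -> Bin 4 (now 0.98)
Total bins used = 4

4


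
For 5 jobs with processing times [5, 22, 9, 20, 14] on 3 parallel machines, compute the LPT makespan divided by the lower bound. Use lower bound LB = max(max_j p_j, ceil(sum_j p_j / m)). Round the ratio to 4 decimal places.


LPT order: [22, 20, 14, 9, 5]
Machine loads after assignment: [22, 25, 23]
LPT makespan = 25
Lower bound = max(max_job, ceil(total/3)) = max(22, 24) = 24
Ratio = 25 / 24 = 1.0417

1.0417


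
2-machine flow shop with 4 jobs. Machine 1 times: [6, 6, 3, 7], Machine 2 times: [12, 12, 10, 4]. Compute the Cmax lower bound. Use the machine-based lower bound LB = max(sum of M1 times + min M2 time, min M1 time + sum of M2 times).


LB1 = sum(M1 times) + min(M2 times) = 22 + 4 = 26
LB2 = min(M1 times) + sum(M2 times) = 3 + 38 = 41
Lower bound = max(LB1, LB2) = max(26, 41) = 41

41


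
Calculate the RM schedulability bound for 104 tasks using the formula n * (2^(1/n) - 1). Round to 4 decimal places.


Compute 2^(1/104) = 1.0066871365
Subtract 1: 1.0066871365 - 1 = 0.0066871365
Multiply by n: 104 * 0.0066871365 = 0.6954621960
Round to 4 dp: 0.6955

0.6955


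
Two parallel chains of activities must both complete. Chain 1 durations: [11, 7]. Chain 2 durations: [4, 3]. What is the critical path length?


Path A total = 11 + 7 = 18
Path B total = 4 + 3 = 7
Critical path = longest path = max(18, 7) = 18

18


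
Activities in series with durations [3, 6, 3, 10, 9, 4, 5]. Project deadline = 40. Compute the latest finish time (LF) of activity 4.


LF(activity 4) = deadline - sum of successor durations
Successors: activities 5 through 7 with durations [9, 4, 5]
Sum of successor durations = 18
LF = 40 - 18 = 22

22


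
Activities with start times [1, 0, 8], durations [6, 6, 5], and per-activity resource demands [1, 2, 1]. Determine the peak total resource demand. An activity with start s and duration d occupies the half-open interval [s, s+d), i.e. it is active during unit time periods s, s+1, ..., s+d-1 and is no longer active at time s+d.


Each activity i is active on [start_i, start_i + duration_i).
Compute total resource usage per time slot:
  t=0: active resources = [2], total = 2
  t=1: active resources = [1, 2], total = 3
  t=2: active resources = [1, 2], total = 3
  t=3: active resources = [1, 2], total = 3
  t=4: active resources = [1, 2], total = 3
  t=5: active resources = [1, 2], total = 3
  t=6: active resources = [1], total = 1
  t=7: active resources = [], total = 0
  t=8: active resources = [1], total = 1
  t=9: active resources = [1], total = 1
  t=10: active resources = [1], total = 1
  t=11: active resources = [1], total = 1
  t=12: active resources = [1], total = 1
Peak resource demand = 3

3


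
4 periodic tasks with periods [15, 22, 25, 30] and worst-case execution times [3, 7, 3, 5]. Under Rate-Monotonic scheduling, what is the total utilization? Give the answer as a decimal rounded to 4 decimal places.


Compute individual utilizations (exact fractions):
  Task 1: C/T = 3/15 = 1/5 (approx. 0.2)
  Task 2: C/T = 7/22 (approx. 0.3182)
  Task 3: C/T = 3/25 (approx. 0.12)
  Task 4: C/T = 5/30 = 1/6 (approx. 0.1667)
Total utilization U = 1/5 + 7/22 + 3/25 + 1/6 = 664/825
Rounded to 4 decimal places: U = 0.8048
RM (Liu & Layland) bound for 4 tasks = 0.756828; compare with U = 664/825 (approx. 0.804848)
bound < U <= 1, so the RM sufficient condition is not met (inconclusive; an exact test such as response-time analysis is needed).

0.8048


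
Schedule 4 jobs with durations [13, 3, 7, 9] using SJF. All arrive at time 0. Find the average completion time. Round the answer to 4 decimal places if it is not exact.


SJF order (ascending): [3, 7, 9, 13]
Completion times:
  Job 1: burst=3, C=3
  Job 2: burst=7, C=10
  Job 3: burst=9, C=19
  Job 4: burst=13, C=32
Average completion = 64/4 = 16.0

16.0


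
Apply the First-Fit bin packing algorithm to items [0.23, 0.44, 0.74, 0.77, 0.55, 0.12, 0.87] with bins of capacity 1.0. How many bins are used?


Place items sequentially using First-Fit:
  Item 0.23 -> new Bin 1
  Item 0.44 -> Bin 1 (now 0.67)
  Item 0.74 -> new Bin 2
  Item 0.77 -> new Bin 3
  Item 0.55 -> new Bin 4
  Item 0.12 -> Bin 1 (now 0.79)
  Item 0.87 -> new Bin 5
Total bins used = 5

5


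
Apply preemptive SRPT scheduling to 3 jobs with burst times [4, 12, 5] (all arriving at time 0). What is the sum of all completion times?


Since all jobs arrive at t=0, SRPT equals SPT ordering.
SPT order: [4, 5, 12]
Completion times:
  Job 1: p=4, C=4
  Job 2: p=5, C=9
  Job 3: p=12, C=21
Total completion time = 4 + 9 + 21 = 34

34


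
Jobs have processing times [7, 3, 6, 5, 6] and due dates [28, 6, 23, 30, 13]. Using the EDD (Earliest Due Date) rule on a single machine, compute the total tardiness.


Sort by due date (EDD order): [(3, 6), (6, 13), (6, 23), (7, 28), (5, 30)]
Compute completion times and tardiness:
  Job 1: p=3, d=6, C=3, tardiness=max(0,3-6)=0
  Job 2: p=6, d=13, C=9, tardiness=max(0,9-13)=0
  Job 3: p=6, d=23, C=15, tardiness=max(0,15-23)=0
  Job 4: p=7, d=28, C=22, tardiness=max(0,22-28)=0
  Job 5: p=5, d=30, C=27, tardiness=max(0,27-30)=0
Total tardiness = 0

0


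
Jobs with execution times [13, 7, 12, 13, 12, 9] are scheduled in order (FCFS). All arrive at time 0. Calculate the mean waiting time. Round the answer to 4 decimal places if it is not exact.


FCFS order (as given): [13, 7, 12, 13, 12, 9]
Waiting times:
  Job 1: wait = 0
  Job 2: wait = 13
  Job 3: wait = 20
  Job 4: wait = 32
  Job 5: wait = 45
  Job 6: wait = 57
Sum of waiting times = 167
Average waiting time = 167/6 = 27.8333

27.8333


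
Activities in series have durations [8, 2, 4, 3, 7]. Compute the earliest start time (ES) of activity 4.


Activity 4 starts after activities 1 through 3 complete.
Predecessor durations: [8, 2, 4]
ES = 8 + 2 + 4 = 14

14


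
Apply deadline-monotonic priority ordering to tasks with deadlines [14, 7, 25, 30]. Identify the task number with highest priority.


Sort tasks by relative deadline (ascending):
  Task 2: deadline = 7
  Task 1: deadline = 14
  Task 3: deadline = 25
  Task 4: deadline = 30
Priority order (highest first): [2, 1, 3, 4]
Highest priority task = 2

2


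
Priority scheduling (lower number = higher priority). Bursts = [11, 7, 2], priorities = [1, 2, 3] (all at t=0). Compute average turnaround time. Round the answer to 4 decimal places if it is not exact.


Sort by priority (ascending = highest first):
Order: [(1, 11), (2, 7), (3, 2)]
Completion times:
  Priority 1, burst=11, C=11
  Priority 2, burst=7, C=18
  Priority 3, burst=2, C=20
Average turnaround = 49/3 = 16.3333

16.3333
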